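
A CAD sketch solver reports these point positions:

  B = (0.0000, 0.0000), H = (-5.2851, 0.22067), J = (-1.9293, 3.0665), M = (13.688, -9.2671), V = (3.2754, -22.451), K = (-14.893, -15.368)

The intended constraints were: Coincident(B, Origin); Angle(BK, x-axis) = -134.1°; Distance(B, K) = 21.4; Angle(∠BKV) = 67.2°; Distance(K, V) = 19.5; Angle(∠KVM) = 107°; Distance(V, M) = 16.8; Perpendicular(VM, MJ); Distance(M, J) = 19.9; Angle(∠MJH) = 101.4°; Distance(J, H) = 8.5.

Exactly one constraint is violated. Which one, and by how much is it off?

Distance(J, H) = 8.5 — off by 4.10.

B = (0.00, 0.00) ✓; BK at -134.1° ✓; |BK| = 21.40 ✓; ∠BKV = 67.20° ✓; |KV| = 19.50 ✓; ∠KVM = 107.0° ✓; |VM| = 16.80 ✓; ∠(VM, MJ) = 90.00° ✓; |MJ| = 19.90 ✓; ∠MJH = 101.4° ✓; |JH| = 4.400 ✗.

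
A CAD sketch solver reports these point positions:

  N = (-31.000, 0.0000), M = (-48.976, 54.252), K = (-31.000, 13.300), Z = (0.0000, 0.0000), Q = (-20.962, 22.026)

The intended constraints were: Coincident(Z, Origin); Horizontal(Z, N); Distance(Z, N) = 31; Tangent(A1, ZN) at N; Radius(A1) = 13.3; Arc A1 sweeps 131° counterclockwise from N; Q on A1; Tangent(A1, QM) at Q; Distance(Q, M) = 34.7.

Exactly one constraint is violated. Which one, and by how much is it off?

Distance(Q, M) = 34.7 — off by 8.00.

Z = (0.00, 0.00) ✓; Z.y = 0.00, N.y = 0.00 ✓; |ZN| = 31.00 ✓; ∠(KN, NZ) = 90.00° ✓; |KN| = 13.30 ✓; bearing(K→Q) − bearing(K→N) = 131.0° ✓; |KQ| = 13.30 ✓; ∠(KQ, QM) = 90.00° ✓; |QM| = 42.70 ✗.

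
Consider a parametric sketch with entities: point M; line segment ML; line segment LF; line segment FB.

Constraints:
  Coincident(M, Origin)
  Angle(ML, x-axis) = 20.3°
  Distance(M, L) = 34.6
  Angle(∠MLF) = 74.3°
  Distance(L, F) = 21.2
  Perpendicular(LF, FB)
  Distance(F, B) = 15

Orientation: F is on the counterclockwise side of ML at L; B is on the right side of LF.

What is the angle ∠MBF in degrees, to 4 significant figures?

13.77°

M is at the origin; ML runs at 20.3° with length 34.6, so L = 34.6·(cos 20.3°, sin 20.3°) = (32.45, 12.00). ∠MLF = 74.3°, so LF runs at 20.3° + (180° − 74.3°) = 126.0° from the x-axis; with |LF| = 21.2, F = L + 21.2·(cos 126.0°, sin 126.0°) = (19.99, 29.16). The perpendicularity gives FB at right angles to LF; with |FB| = 15.0 on the right of LF, B = F + 15.0·(0.8090, 0.5878) = (32.13, 37.97). Then cos ∠MBF = BM·BF / (|BM||BF|), giving 13.77°.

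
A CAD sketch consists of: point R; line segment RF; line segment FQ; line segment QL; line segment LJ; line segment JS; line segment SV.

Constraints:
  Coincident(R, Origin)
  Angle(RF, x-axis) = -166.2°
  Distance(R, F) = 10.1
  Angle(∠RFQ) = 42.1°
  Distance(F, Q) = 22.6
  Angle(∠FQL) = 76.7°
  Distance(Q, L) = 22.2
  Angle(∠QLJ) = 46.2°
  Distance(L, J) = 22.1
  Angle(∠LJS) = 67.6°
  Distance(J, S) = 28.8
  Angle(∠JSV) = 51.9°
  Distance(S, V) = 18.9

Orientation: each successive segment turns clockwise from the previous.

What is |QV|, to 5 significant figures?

14.755

R is at the origin; RF runs at -166.2° with length 10.1, so F = (-9.8085, -2.4092). ∠RFQ = 42.1° gives FQ at 55.900° from the x-axis; with |FQ| = 22.6, Q = (2.8620, 16.305). ∠FQL = 76.7° gives QL at -47.400° from the x-axis; with |QL| = 22.2, L = (17.889, -0.036380). ∠QLJ = 46.2° gives LJ at 178.80° from the x-axis; with |LJ| = 22.1, J = (-4.2065, 0.42645). ∠LJS = 67.6° gives JS at 66.400° from the x-axis; with |JS| = 28.8, S = (7.3235, 26.818). ∠JSV = 51.9° gives SV at -61.700° from the x-axis; with |SV| = 18.9, V = (16.284, 10.177). Then |QV| = |V − Q| = 14.755.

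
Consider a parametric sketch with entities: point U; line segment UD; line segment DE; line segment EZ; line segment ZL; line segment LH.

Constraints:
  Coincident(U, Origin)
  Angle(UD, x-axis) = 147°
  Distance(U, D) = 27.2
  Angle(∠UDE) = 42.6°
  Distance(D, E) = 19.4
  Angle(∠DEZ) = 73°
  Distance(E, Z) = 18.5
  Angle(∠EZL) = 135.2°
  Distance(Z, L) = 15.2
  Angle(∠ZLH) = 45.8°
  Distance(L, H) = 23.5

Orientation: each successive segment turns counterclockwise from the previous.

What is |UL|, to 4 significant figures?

20.47

U is at the origin; UD runs at 147.0° with length 27.2, so D = (-22.81, 14.81). ∠UDE = 42.6° gives DE at -75.60° from the x-axis; with |DE| = 19.4, E = (-17.99, -3.976). ∠DEZ = 73.0° gives EZ at 31.40° from the x-axis; with |EZ| = 18.5, Z = (-2.197, 5.662). ∠EZL = 135.2° gives ZL at 76.20° from the x-axis; with |ZL| = 15.2, L = (1.429, 20.42). Then |UL| = |L − U| = 20.47.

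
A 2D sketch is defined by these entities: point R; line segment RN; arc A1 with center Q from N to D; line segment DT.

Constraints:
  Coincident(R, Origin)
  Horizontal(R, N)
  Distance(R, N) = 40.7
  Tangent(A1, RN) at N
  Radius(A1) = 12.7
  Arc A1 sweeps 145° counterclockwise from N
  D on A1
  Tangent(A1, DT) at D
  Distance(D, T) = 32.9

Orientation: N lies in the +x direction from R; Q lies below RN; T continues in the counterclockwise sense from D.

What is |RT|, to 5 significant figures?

73.524

R is at the origin; RN is horizontal with |RN| = 40.7 and N on the +x side, so N = (40.700, 0.0000). Tangency of A1 to RN means the radius QN is perpendicular to RN, so Q = N + (0, -12.7) = (40.700, -12.700). On A1, N sits at bearing 90° from Q; a 145° counterclockwise sweep puts D at bearing 235°, so D = Q + 12.7·(cos 235°, sin 235°) = (33.416, -23.103). Tangency of A1 to DT means the radius QD is perpendicular to DT, so DT runs along (−sin 235°, cos 235°); with |DT| = 32.9, T = (60.366, -41.974). Then |RT| = |T − R| = 73.524.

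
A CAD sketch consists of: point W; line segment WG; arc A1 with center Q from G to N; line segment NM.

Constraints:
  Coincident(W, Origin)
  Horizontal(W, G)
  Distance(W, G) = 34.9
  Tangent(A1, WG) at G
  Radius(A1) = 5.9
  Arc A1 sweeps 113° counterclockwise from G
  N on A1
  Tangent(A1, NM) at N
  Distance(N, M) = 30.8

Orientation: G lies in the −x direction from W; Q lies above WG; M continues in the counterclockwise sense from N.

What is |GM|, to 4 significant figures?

37.15

On A1, G sits at bearing -90° from Q; a 113° counterclockwise sweep puts N at bearing 23°, so N = Q + 5.9·(cos 23°, sin 23°) = (-29.47, 8.205). Since A1 is tangent to NM there, QN ⟂ NM, so NM runs along (−sin 23°, cos 23°); with |NM| = 30.8, M = (-41.50, 36.56). Then |GM| = |M − G| = 37.15.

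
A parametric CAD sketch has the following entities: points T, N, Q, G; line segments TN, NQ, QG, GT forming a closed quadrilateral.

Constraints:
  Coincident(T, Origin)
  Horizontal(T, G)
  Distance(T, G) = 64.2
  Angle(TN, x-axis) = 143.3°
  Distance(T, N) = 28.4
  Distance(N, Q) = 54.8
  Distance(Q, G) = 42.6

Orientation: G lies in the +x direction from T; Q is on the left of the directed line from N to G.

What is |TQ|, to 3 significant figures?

41.1

Checks: |NQ| = 54.80 ✓; |QG| = 42.60 ✓.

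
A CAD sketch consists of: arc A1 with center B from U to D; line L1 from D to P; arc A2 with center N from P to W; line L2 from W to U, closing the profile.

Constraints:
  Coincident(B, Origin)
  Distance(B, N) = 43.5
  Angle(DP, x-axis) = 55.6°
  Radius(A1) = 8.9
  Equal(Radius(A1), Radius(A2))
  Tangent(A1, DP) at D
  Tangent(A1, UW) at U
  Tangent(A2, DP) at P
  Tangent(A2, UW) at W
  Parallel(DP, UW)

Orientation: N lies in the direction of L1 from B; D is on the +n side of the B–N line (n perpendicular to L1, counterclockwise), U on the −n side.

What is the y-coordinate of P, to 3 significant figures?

40.9

The slot axis is L1's direction at 55.6°, so u = (cos 55.6°, sin 55.6°) = (0.565, 0.825) and n = (−sin 55.6°, cos 55.6°) = (-0.825, 0.565). B is at the origin and N lies 43.5 along u from B, so N = 43.5·u = (24.6, 35.9). Tangency of A1 to both parallel lines with radius 8.9 puts D and U at B ± 8.9·n: D = (-7.34, 5.03), U = (7.34, -5.03). Equal radii place P and W the same way about N: P = N + 8.9·n = (17.2, 40.9), W = N − 8.9·n = (31.9, 30.9). So P.y = 40.9.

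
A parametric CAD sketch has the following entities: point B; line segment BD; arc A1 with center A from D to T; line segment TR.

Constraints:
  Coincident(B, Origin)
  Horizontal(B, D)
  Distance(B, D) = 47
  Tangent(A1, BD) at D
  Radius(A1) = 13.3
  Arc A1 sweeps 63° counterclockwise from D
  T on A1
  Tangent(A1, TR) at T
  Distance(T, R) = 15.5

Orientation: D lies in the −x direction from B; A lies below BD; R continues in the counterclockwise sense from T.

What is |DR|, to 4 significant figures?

28.30

B is at the origin; B and D share the same y with |BD| = 47.0 and D on the −x side, so D = (-47.00, 0.000). A1 meets BD tangentially, so AD is at right angles to BD, so A = D + (0, -13.3) = (-47.00, -13.30). On A1, D sits at bearing 90° from A; a 63° counterclockwise sweep puts T at bearing 153°, so T = A + 13.3·(cos 153°, sin 153°) = (-58.85, -7.262). Since A1 is tangent to TR there, AT ⟂ TR, so TR runs along (−sin 153°, cos 153°); with |TR| = 15.5, R = (-65.89, -21.07). Then |DR| = |R − D| = 28.30.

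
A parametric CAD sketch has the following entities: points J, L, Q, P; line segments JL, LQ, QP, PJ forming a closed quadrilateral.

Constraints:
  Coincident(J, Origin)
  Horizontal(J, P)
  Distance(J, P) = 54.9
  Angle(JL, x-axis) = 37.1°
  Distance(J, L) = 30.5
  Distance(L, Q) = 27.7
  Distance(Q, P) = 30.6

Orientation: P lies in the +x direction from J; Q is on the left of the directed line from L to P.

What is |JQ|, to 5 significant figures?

57.877

J is at the origin; J and P share the same y with |JP| = 54.9 and P in +x, so P = (54.9, 0). JL runs at 37.1° with |JL| = 30.5, so L = (24.326, 18.398). Q is determined by |LQ| = 27.7 and |QP| = 30.6 together: it lies at the intersection of circle(L, 27.7) and circle(P, 30.6). With |LP| = 35.682, the foot of the radical line on LP is 15.472 from L and the perpendicular offset is √(27.7² − 15.472²) = 22.976. Taking the left-of-LP solution: Q = (49.430, 30.107).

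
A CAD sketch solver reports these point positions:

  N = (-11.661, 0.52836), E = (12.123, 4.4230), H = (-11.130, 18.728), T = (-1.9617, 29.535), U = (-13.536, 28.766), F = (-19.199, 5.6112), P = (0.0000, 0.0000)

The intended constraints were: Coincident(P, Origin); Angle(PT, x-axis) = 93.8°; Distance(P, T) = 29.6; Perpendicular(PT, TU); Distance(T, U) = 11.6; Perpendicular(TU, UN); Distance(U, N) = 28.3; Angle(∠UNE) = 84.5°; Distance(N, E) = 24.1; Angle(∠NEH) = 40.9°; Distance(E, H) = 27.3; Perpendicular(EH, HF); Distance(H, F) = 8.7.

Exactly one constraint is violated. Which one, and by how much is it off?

Distance(H, F) = 8.7 — off by 6.70.

P = (0.00, 0.00) ✓; PT at 93.80° ✓; |PT| = 29.60 ✓; ∠(PT, TU) = 90.00° ✓; |TU| = 11.60 ✓; ∠(TU, UN) = 90.00° ✓; |UN| = 28.30 ✓; ∠UNE = 84.50° ✓; |NE| = 24.10 ✓; ∠NEH = 40.90° ✓; |EH| = 27.30 ✓; ∠(EH, HF) = 90.00° ✓; |HF| = 15.40 ✗.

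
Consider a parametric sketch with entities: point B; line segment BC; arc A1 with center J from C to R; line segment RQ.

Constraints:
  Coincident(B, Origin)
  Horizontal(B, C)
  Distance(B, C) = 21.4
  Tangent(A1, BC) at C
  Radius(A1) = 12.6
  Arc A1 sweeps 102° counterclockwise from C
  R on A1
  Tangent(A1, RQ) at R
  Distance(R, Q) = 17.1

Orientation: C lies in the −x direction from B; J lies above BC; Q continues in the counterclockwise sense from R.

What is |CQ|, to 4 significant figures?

33.13

B is at the origin; B and C share the same y with |BC| = 21.4 and C on the −x side, so C = (-21.40, 0.000). Tangency of A1 to BC means the radius JC is perpendicular to BC, so J = C + (0, 12.6) = (-21.40, 12.60). On A1, C sits at bearing -90° from J; a 102° counterclockwise sweep puts R at bearing 12°, so R = J + 12.6·(cos 12°, sin 12°) = (-9.075, 15.22). A1 meets RQ tangentially, so JR is at right angles to RQ, so RQ runs along (−sin 12°, cos 12°); with |RQ| = 17.1, Q = (-12.63, 31.95). Then |CQ| = |Q − C| = 33.13.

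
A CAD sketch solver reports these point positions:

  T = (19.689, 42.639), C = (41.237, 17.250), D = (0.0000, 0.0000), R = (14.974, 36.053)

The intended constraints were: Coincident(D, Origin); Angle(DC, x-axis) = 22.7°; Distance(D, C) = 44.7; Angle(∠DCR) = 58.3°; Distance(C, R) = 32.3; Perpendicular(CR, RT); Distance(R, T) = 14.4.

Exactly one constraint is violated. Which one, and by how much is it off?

Distance(R, T) = 14.4 — off by 6.30.

D = (0.00, 0.00) ✓; DC at 22.70° ✓; |DC| = 44.70 ✓; ∠DCR = 58.30° ✓; |CR| = 32.30 ✓; ∠(CR, RT) = 90.00° ✓; |RT| = 8.100 ✗.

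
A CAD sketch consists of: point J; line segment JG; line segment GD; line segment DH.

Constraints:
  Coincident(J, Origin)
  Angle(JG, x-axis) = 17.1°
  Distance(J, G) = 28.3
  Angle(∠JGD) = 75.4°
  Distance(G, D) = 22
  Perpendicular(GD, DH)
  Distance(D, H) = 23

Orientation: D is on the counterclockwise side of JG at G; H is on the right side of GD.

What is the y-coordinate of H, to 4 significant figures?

39.13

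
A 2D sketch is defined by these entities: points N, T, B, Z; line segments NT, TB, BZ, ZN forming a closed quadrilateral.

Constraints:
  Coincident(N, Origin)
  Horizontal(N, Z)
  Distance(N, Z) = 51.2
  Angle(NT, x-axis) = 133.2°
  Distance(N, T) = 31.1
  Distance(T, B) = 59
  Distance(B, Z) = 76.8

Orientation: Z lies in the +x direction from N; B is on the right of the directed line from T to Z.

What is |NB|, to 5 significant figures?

39.755

N is at the origin; NZ is horizontal with |NZ| = 51.2 and Z in +x, so Z = (51.2, 0). NT runs at 133.2° with |NT| = 31.1, so T = (-21.289, 22.671). B is determined by |TB| = 59.0 and |BZ| = 76.8 together: it lies at the intersection of circle(T, 59.0) and circle(Z, 76.8). With |TZ| = 75.952, the foot of the radical line on TZ is 22.063 from T and the perpendicular offset is √(59.0² − 22.063²) = 54.720. Taking the right-of-TZ solution: B = (-16.566, -36.140).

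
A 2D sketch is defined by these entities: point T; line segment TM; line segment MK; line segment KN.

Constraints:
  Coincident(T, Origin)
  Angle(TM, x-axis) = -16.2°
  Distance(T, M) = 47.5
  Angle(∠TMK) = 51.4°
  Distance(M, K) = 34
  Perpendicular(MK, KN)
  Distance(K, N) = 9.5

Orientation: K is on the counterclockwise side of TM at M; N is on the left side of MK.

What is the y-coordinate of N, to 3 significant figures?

14.6

T is at the origin; TM runs at -16.2° with length 47.5, so M = 47.5·(cos -16.2°, sin -16.2°) = (45.6, -13.3). ∠TMK = 51.4°, so MK runs at -16.2° + (180° − 51.4°) = 112° from the x-axis; with |MK| = 34.0, K = M + 34.0·(cos 112°, sin 112°) = (32.7, 18.2). MK is perpendicular to KN; with |KN| = 9.5 on the left of MK, N = K + 9.5·(-0.925, -0.381) = (23.9, 14.6). So N.y = 14.6.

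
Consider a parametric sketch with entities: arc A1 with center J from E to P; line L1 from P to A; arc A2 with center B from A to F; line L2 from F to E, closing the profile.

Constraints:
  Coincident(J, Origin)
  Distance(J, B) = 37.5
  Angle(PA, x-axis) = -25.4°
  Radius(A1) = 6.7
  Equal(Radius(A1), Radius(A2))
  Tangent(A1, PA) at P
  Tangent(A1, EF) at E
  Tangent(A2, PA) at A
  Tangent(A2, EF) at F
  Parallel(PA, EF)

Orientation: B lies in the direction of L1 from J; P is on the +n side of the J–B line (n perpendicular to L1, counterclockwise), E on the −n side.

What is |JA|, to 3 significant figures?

38.1

Tangency of A1 to both parallel lines with radius 6.7 puts P and E at J ± 6.7·n: P = (2.87, 6.05), E = (-2.87, -6.05). Equal radii place A and F the same way about B: A = B + 6.7·n = (36.7, -10.0), F = B − 6.7·n = (31.0, -22.1). Then |JA| = |A − J| = 38.1.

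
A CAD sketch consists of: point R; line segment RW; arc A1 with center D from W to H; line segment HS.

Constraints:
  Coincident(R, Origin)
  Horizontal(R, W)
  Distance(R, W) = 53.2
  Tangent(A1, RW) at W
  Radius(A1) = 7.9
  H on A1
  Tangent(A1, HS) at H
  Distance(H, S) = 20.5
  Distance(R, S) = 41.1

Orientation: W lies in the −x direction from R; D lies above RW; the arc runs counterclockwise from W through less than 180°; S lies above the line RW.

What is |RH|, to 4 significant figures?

46.71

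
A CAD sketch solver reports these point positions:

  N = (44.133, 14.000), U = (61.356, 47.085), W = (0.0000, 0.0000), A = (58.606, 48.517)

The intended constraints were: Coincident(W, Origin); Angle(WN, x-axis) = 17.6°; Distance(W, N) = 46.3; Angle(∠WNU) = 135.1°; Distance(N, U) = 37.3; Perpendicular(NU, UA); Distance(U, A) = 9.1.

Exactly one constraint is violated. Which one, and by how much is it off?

Distance(U, A) = 9.1 — off by 6.00.

W = (0.00, 0.00) ✓; WN at 17.60° ✓; |WN| = 46.30 ✓; ∠WNU = 135.1° ✓; |NU| = 37.30 ✓; ∠(NU, UA) = 89.99° ✓; |UA| = 3.101 ✗.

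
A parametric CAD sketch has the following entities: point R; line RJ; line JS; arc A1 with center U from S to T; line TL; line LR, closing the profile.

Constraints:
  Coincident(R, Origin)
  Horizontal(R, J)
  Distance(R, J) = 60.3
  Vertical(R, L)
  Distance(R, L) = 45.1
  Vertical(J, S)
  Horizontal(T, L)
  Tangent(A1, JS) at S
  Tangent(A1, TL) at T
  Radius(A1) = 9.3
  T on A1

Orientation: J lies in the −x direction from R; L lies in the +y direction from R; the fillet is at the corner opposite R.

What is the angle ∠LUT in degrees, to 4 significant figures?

79.67°

R is at the origin; R and J share the same y with |RJ| = 60.3 and J on the −x side, so J = (-60.30, 0.000). RL is vertical with |RL| = 45.1 and L on the +y side, so L = (0.000, 45.10). The virtual corner opposite R is at (-60.30, 45.10). Tangency of A1 to JS means the radius US is perpendicular to JS and since A1 is tangent to TL there, UT ⟂ TL, with radius 9.3, so the center U sits 9.3 in from both sides at U = (-51.00, 35.80). That places the tangent points at S = (-60.30, 35.80) on JS and T = (-51.00, 45.10) on TL. Then cos ∠LUT = UL·UT / (|UL||UT|), giving 79.67°.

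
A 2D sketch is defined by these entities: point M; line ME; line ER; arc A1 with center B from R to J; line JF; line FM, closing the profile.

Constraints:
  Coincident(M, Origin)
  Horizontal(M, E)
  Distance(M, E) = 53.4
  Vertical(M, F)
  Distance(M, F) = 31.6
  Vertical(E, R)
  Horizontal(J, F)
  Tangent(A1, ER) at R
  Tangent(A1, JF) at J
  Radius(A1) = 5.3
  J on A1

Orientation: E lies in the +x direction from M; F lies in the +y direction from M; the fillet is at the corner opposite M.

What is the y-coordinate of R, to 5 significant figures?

26.300

The virtual corner opposite M is at (53.400, 31.600). A1 meets ER tangentially, so BR is at right angles to ER and tangency of A1 to JF means the radius BJ is perpendicular to JF, with radius 5.3, so the center B sits 5.3 in from both sides at B = (48.100, 26.300). That places the tangent points at R = (53.400, 26.300) on ER and J = (48.100, 31.600) on JF. So R.y = 26.300.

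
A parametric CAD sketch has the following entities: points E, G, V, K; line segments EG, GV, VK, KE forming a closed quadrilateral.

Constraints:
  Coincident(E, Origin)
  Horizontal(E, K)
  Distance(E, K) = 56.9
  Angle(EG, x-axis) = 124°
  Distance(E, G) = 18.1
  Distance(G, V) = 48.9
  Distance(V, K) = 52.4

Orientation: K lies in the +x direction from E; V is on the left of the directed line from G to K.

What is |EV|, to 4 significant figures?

52.99

Checks: |GV| = 48.90 ✓; |VK| = 52.40 ✓.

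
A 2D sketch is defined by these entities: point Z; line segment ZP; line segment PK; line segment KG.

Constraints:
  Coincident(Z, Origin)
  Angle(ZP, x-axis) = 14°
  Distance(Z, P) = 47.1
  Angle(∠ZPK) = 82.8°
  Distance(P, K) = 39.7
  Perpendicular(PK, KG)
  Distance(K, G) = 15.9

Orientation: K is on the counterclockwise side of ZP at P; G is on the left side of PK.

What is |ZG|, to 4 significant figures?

45.75

Z is at the origin; ZP runs at 14.0° with length 47.1, so P = 47.1·(cos 14.0°, sin 14.0°) = (45.70, 11.39). ∠ZPK = 82.8°, so PK runs at 14.0° + (180° − 82.8°) = 111.2° from the x-axis; with |PK| = 39.7, K = P + 39.7·(cos 111.2°, sin 111.2°) = (31.34, 48.41). The perpendicularity gives KG at right angles to PK; with |KG| = 15.9 on the left of PK, G = K + 15.9·(-0.9323, -0.3616) = (16.52, 42.66). Then |ZG| = |G − Z| = 45.75.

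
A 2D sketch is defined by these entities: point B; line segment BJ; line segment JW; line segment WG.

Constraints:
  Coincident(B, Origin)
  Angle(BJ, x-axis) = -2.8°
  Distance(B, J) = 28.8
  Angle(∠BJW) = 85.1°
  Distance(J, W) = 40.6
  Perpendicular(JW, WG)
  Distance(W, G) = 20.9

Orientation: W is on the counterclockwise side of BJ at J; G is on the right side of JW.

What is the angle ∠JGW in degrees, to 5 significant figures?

62.762°

B is at the origin; BJ runs at -2.8° with length 28.8, so J = 28.8·(cos -2.8°, sin -2.8°) = (28.766, -1.4069). ∠BJW = 85.1°, so JW runs at -2.8° + (180° − 85.1°) = 92.100° from the x-axis; with |JW| = 40.6, W = J + 40.6·(cos 92.100°, sin 92.100°) = (27.278, 39.166). The perpendicularity gives WG at right angles to JW; with |WG| = 20.9 on the right of JW, G = W + 20.9·(0.99933, 0.036644) = (48.164, 39.932). Then cos ∠JGW = GJ·GW / (|GJ||GW|), giving 62.762°.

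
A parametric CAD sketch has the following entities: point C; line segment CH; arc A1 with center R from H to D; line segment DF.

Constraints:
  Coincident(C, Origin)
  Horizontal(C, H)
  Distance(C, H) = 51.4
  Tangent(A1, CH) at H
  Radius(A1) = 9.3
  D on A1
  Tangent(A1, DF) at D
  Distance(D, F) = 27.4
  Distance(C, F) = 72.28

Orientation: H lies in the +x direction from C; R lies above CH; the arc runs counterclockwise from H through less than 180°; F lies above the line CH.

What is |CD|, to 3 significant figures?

61.3

C is at the origin; CH is horizontal with |CH| = 51.4 and H on the +x side, so H = (51.4, 0.00). Since A1 is tangent to CH there, RH ⟂ CH, so R = H + (0, 9.3) = (51.4, 9.30). Since RD ⟂ DF (tangency), |RF| = √(9.3² + 27.4²) = 28.9 regardless of where D sits on A1. So F lies on both circle(C, 72.28) and circle(R, 28.9); the above-CH intersection is F = (62.7, 35.9). D is the foot of the tangent from F: D = (60.7, 8.61).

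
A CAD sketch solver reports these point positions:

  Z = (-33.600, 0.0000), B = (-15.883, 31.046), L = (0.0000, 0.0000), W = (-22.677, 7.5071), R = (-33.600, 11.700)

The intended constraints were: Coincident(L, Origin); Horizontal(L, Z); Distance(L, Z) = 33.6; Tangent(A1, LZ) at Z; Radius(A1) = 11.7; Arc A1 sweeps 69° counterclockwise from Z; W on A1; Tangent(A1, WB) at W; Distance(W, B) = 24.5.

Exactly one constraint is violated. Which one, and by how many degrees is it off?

Tangent(A1, WB) at W — off by 4.90°.

L = (0.00, 0.00) ✓; L.y = 0.00, Z.y = 0.00 ✓; |LZ| = 33.60 ✓; ∠(RZ, ZL) = 90.00° ✓; |RZ| = 11.70 ✓; bearing(R→W) − bearing(R→Z) = 69.00° ✓; |RW| = 11.70 ✓; ∠(RW, WB) = 85.10° ✗; |WB| = 24.50 ✓.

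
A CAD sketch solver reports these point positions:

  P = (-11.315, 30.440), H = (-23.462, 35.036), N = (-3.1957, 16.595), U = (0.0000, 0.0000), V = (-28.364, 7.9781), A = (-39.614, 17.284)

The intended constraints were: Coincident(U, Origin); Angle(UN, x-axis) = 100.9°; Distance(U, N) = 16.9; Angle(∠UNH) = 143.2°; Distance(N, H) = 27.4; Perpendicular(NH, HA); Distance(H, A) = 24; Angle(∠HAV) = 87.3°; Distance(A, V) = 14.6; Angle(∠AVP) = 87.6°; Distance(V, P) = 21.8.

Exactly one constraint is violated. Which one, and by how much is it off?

Distance(V, P) = 21.8 — off by 6.40.

U = (0.00, 0.00) ✓; UN at 100.9° ✓; |UN| = 16.90 ✓; ∠UNH = 143.2° ✓; |NH| = 27.40 ✓; ∠(NH, HA) = 90.00° ✓; |HA| = 24.00 ✓; ∠HAV = 87.30° ✓; |AV| = 14.60 ✓; ∠AVP = 87.60° ✓; |VP| = 28.20 ✗.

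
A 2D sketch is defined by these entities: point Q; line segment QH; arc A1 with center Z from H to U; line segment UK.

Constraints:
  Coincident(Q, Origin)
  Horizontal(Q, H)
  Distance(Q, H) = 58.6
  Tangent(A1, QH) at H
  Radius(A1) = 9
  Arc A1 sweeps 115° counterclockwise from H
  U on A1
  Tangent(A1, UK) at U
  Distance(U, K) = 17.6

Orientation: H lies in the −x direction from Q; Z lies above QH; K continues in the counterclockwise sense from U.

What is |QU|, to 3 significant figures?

52.0

Q is at the origin; Q and H share the same y with |QH| = 58.6 and H on the −x side, so H = (-58.6, 0.00). Tangency of A1 to QH means the radius ZH is perpendicular to QH, so Z = H + (0, 9) = (-58.6, 9.00). On A1, H sits at bearing -90° from Z; a 115° counterclockwise sweep puts U at bearing 25°, so U = Z + 9.0·(cos 25°, sin 25°) = (-50.4, 12.8). Then |QU| = |U − Q| = 52.0.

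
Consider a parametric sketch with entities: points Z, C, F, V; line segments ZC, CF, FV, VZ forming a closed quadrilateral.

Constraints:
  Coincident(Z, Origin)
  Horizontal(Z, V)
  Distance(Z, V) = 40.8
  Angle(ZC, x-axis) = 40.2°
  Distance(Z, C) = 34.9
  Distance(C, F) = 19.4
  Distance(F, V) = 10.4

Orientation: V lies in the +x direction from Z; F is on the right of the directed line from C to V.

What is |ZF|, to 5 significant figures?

31.266

Checks: |CF| = 19.40 ✓; |FV| = 10.40 ✓.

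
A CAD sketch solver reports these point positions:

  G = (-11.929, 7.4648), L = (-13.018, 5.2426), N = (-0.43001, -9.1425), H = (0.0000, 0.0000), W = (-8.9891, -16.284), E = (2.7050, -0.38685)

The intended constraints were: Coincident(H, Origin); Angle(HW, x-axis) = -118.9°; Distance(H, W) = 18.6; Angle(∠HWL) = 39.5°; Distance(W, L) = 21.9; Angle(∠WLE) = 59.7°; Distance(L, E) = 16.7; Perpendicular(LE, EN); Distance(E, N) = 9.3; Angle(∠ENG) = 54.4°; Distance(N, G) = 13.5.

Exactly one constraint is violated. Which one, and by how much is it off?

Distance(N, G) = 13.5 — off by 6.70.

H = (0.00, 0.00) ✓; HW at -118.9° ✓; |HW| = 18.60 ✓; ∠HWL = 39.50° ✓; |WL| = 21.90 ✓; ∠WLE = 59.70° ✓; |LE| = 16.70 ✓; ∠(LE, EN) = 90.00° ✓; |EN| = 9.300 ✓; ∠ENG = 54.40° ✓; |NG| = 20.20 ✗.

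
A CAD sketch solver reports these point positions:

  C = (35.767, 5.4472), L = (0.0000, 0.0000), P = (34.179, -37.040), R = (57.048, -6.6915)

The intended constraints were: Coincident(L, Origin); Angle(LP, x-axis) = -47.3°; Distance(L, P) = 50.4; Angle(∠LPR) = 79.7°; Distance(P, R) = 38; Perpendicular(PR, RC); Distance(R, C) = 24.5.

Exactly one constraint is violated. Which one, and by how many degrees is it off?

Perpendicular(PR, RC) — off by 7.30°.

L = (0.00, 0.00) ✓; LP at -47.30° ✓; |LP| = 50.40 ✓; ∠LPR = 79.70° ✓; |PR| = 38.00 ✓; ∠(PR, RC) = 97.30° ✗; |RC| = 24.50 ✓.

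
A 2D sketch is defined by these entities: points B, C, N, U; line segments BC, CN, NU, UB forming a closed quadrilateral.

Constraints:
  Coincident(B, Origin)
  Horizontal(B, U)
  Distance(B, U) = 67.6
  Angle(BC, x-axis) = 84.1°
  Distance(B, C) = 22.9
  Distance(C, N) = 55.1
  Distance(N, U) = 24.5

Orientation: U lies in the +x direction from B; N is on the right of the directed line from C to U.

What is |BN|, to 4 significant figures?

47.11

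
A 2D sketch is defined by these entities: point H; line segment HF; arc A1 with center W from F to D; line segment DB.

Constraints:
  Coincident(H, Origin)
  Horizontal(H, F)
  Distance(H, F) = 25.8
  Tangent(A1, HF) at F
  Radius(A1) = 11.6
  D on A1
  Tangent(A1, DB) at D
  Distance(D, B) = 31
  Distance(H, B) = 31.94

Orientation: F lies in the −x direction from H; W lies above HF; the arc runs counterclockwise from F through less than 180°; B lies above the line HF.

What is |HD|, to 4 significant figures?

16.85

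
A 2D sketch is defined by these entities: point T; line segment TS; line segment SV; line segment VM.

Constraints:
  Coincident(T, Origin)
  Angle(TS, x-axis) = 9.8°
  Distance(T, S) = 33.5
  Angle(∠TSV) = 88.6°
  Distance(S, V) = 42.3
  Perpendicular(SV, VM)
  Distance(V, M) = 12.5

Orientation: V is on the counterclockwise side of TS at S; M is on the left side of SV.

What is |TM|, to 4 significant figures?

46.49

∠TSV = 88.6°, so SV runs at 9.8° + (180° − 88.6°) = 101.2° from the x-axis; with |SV| = 42.3, V = S + 42.3·(cos 101.2°, sin 101.2°) = (24.80, 47.20). SV ⟂ VM; with |VM| = 12.5 on the left of SV, M = V + 12.5·(-0.9810, -0.1942) = (12.53, 44.77). Then |TM| = |M − T| = 46.49.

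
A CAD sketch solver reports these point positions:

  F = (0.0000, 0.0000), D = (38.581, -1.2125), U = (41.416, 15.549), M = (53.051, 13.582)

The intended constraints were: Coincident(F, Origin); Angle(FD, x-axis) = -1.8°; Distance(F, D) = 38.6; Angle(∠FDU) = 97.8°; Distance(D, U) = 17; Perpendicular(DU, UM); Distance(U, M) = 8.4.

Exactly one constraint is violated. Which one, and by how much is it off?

Distance(U, M) = 8.4 — off by 3.40.

F = (0.00, 0.00) ✓; FD at -1.800° ✓; |FD| = 38.60 ✓; ∠FDU = 97.80° ✓; |DU| = 17.00 ✓; ∠(DU, UM) = 90.00° ✓; |UM| = 11.80 ✗.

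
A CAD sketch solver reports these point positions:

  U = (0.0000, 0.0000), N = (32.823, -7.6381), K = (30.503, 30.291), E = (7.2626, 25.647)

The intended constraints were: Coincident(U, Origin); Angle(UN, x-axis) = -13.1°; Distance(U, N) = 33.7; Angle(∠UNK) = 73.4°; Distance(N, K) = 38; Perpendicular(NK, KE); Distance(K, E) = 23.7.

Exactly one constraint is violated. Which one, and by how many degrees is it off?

Perpendicular(NK, KE) — off by 7.80°.

U = (0.00, 0.00) ✓; UN at -13.10° ✓; |UN| = 33.70 ✓; ∠UNK = 73.40° ✓; |NK| = 38.00 ✓; ∠(NK, KE) = 97.80° ✗; |KE| = 23.70 ✓.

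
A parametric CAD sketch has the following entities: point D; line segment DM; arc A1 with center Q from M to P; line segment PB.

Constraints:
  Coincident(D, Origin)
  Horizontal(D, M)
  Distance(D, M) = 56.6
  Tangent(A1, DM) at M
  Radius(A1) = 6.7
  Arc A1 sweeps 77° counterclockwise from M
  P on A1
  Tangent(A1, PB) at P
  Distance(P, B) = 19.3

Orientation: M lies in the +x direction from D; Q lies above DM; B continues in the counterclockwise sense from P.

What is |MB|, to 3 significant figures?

26.3

D is at the origin; DM is horizontal with |DM| = 56.6 and M on the +x side, so M = (56.6, 0.00). Since A1 is tangent to DM there, QM ⟂ DM, so Q = M + (0, 6.7) = (56.6, 6.70). On A1, M sits at bearing -90° from Q; a 77° counterclockwise sweep puts P at bearing -13°, so P = Q + 6.7·(cos -13°, sin -13°) = (63.1, 5.19). The tangent condition forces QP to be normal to PB, so PB runs along (−sin -13°, cos -13°); with |PB| = 19.3, B = (67.5, 24.0). Then |MB| = |B − M| = 26.3.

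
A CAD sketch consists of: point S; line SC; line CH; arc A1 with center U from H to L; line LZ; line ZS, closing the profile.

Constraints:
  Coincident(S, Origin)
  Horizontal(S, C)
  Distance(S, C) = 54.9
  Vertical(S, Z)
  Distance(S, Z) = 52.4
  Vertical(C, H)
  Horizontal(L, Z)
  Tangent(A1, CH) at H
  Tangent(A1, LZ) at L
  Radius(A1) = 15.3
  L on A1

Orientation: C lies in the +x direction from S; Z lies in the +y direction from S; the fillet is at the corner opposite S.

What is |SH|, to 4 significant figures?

66.26

S is at the origin; SC is horizontal with |SC| = 54.9 and C on the +x side, so C = (54.90, 0.000). S and Z share the same x with |SZ| = 52.4 and Z on the +y side, so Z = (0.000, 52.40). The virtual corner opposite S is at (54.90, 52.40). Since A1 is tangent to CH there, UH ⟂ CH and the tangent condition forces UL to be normal to LZ, with radius 15.3, so the center U sits 15.3 in from both sides at U = (39.60, 37.10). That places the tangent points at H = (54.90, 37.10) on CH and L = (39.60, 52.40) on LZ. Then |SH| = |H − S| = 66.26.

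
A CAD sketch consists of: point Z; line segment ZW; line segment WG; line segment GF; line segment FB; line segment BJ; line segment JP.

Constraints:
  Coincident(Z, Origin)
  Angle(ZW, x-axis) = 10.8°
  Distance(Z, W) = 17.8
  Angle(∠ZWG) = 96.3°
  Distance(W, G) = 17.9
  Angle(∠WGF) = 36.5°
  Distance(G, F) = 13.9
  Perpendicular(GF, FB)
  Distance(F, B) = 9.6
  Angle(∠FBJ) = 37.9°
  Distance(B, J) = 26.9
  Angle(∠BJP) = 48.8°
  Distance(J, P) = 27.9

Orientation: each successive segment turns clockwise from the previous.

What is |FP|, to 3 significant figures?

15.1

Z is at the origin; ZW runs at 10.8° with length 17.8, so W = (17.5, 3.34). ∠ZWG = 96.3° gives WG at -72.9° from the x-axis; with |WG| = 17.9, G = (22.7, -13.8). ∠WGF = 36.5° gives GF at 144° from the x-axis; with |GF| = 13.9, F = (11.6, -5.52). GF ⟂ FB, so FB runs at 53.6°; with |FB| = 9.6, B = (17.3, 2.20). ∠FBJ = 37.9° gives BJ at -88.5° from the x-axis; with |BJ| = 26.9, J = (18.0, -24.7). ∠BJP = 48.8° gives JP at 140° from the x-axis; with |JP| = 27.9, P = (-3.51, -6.87). Then |FP| = |P − F| = 15.1.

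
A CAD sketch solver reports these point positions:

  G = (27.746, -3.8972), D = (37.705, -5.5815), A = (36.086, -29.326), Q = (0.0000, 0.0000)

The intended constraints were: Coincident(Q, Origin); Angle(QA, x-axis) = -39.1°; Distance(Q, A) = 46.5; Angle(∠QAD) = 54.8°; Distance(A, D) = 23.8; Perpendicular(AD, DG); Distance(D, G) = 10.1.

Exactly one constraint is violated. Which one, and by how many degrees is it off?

Perpendicular(AD, DG) — off by 5.70°.

Q = (0.00, 0.00) ✓; QA at -39.10° ✓; |QA| = 46.50 ✓; ∠QAD = 54.80° ✓; |AD| = 23.80 ✓; ∠(AD, DG) = 84.30° ✗; |DG| = 10.10 ✓.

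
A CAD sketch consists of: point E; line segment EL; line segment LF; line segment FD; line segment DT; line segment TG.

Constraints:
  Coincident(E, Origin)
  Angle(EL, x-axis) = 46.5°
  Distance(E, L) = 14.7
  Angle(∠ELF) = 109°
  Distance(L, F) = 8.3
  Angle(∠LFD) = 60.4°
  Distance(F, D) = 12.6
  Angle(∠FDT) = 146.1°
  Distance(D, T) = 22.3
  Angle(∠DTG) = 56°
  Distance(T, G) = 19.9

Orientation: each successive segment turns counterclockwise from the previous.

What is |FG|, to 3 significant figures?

23.6

E is at the origin; EL runs at 46.5° with length 14.7, so L = (10.1, 10.7). ∠ELF = 109.0° gives LF at 118° from the x-axis; with |LF| = 8.3, F = (6.29, 18.0). ∠LFD = 60.4° gives FD at -123° from the x-axis; with |FD| = 12.6, D = (-0.558, 7.45). ∠FDT = 146.1° gives DT at -89.0° from the x-axis; with |DT| = 22.3, T = (-0.169, -14.9). ∠DTG = 56.0° gives TG at 35.0° from the x-axis; with |TG| = 19.9, G = (16.1, -3.44). Then |FG| = |G − F| = 23.6.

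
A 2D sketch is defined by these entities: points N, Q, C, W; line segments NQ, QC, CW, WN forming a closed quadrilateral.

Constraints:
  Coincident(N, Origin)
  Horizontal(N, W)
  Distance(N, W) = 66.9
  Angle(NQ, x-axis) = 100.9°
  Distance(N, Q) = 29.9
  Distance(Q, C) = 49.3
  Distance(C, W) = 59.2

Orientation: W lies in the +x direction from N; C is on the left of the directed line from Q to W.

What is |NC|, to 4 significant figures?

64.39

Checks: N = (0.00, 0.00) ✓; |QC| = 49.30 ✓; |CW| = 59.20 ✓.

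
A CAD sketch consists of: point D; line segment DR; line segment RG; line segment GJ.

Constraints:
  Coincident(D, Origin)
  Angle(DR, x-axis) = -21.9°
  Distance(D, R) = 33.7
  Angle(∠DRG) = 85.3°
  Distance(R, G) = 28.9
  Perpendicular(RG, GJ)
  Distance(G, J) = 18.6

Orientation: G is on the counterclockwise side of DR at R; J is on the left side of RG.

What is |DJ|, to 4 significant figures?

30.13

D is at the origin; DR runs at -21.9° with length 33.7, so R = 33.7·(cos -21.9°, sin -21.9°) = (31.27, -12.57). ∠DRG = 85.3°, so RG runs at -21.9° + (180° − 85.3°) = 72.80° from the x-axis; with |RG| = 28.9, G = R + 28.9·(cos 72.80°, sin 72.80°) = (39.81, 15.04). RG is perpendicular to GJ; with |GJ| = 18.6 on the left of RG, J = G + 18.6·(-0.9553, 0.2957) = (22.05, 20.54). Then |DJ| = |J − D| = 30.13.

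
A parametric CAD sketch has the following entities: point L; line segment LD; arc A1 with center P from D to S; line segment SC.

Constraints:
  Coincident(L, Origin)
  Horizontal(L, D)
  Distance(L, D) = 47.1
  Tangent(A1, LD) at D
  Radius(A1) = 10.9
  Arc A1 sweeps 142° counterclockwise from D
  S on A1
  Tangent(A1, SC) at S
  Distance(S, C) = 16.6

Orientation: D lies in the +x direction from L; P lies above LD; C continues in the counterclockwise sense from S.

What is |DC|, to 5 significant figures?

30.385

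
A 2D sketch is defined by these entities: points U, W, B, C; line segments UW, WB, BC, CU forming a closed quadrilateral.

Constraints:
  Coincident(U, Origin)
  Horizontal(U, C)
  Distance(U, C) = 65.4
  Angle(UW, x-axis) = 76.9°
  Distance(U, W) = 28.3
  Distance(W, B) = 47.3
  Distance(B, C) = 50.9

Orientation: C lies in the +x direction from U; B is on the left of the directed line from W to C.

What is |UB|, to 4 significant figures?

68.71

Checks: |WB| = 47.30 ✓; |BC| = 50.90 ✓.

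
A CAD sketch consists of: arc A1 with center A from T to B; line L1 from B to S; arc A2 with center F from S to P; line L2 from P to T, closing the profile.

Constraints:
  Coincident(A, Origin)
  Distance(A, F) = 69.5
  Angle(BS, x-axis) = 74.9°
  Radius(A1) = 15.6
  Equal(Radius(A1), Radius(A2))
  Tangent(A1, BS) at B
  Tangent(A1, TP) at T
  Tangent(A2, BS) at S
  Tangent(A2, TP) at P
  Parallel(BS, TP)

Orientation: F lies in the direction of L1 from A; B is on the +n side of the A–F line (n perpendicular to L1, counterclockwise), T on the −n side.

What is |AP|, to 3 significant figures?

71.2

The slot axis is L1's direction at 74.9°, so u = (cos 74.9°, sin 74.9°) = (0.261, 0.965) and n = (−sin 74.9°, cos 74.9°) = (-0.965, 0.261). A is at the origin and F lies 69.5 along u from A, so F = 69.5·u = (18.1, 67.1). Tangency of A1 to both parallel lines with radius 15.6 puts B and T at A ± 15.6·n: B = (-15.1, 4.06), T = (15.1, -4.06). Equal radii place S and P the same way about F: S = F + 15.6·n = (3.04, 71.2), P = F − 15.6·n = (33.2, 63.0). Then |AP| = |P − A| = 71.2.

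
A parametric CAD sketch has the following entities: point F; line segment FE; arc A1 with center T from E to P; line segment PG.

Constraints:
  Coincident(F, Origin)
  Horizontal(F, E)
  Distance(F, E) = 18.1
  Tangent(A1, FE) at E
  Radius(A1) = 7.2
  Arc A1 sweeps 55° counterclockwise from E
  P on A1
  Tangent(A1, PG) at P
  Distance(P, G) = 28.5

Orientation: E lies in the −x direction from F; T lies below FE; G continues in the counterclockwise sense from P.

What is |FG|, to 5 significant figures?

48.224

F is at the origin; FE is horizontal with |FE| = 18.1 and E on the −x side, so E = (-18.100, 0.0000). Since A1 is tangent to FE there, TE ⟂ FE, so T = E + (0, -7.2) = (-18.100, -7.2000). On A1, E sits at bearing 90° from T; a 55° counterclockwise sweep puts P at bearing 145°, so P = T + 7.2·(cos 145°, sin 145°) = (-23.998, -3.0702). The tangent condition forces TP to be normal to PG, so PG runs along (−sin 145°, cos 145°); with |PG| = 28.5, G = (-40.345, -26.416). Then |FG| = |G − F| = 48.224.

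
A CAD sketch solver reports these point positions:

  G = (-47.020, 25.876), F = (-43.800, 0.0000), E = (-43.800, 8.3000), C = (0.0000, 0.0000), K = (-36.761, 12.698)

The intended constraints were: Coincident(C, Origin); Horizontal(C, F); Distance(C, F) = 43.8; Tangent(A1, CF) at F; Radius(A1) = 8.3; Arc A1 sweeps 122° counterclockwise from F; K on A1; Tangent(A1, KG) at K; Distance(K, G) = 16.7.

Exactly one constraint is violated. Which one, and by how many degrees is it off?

Tangent(A1, KG) at K — off by 5.90°.

C = (0.00, 0.00) ✓; C.y = 0.00, F.y = 0.00 ✓; |CF| = 43.80 ✓; ∠(EF, FC) = 90.00° ✓; |EF| = 8.300 ✓; bearing(E→K) − bearing(E→F) = 122.0° ✓; |EK| = 8.300 ✓; ∠(EK, KG) = 84.10° ✗; |KG| = 16.70 ✓.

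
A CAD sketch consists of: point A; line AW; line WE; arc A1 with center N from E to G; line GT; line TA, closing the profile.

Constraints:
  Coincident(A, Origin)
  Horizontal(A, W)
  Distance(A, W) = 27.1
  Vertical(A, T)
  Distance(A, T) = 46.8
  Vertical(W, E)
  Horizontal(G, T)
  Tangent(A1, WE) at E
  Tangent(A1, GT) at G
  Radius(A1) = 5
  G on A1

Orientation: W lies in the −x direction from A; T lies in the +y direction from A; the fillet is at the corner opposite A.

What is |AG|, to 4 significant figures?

51.76

The virtual corner opposite A is at (-27.10, 46.80). Since A1 is tangent to WE there, NE ⟂ WE and the tangent condition forces NG to be normal to GT, with radius 5.0, so the center N sits 5.0 in from both sides at N = (-22.10, 41.80). That places the tangent points at E = (-27.10, 41.80) on WE and G = (-22.10, 46.80) on GT. Then |AG| = |G − A| = 51.76.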